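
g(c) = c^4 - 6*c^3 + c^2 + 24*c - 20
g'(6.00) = 252.00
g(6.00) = 160.00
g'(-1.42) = -26.59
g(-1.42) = -30.82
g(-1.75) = -17.40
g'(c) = 4*c^3 - 18*c^2 + 2*c + 24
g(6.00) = 160.00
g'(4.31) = 18.50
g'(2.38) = -19.27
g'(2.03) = -12.65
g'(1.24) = 6.43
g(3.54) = -31.64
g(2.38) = -6.02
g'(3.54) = -17.04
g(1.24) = 2.22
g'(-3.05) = -263.04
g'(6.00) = 252.00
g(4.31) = -33.29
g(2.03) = -0.37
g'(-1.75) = -56.06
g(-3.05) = 172.87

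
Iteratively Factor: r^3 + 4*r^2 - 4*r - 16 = (r - 2)*(r^2 + 6*r + 8) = (r - 2)*(r + 4)*(r + 2)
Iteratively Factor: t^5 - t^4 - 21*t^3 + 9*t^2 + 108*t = (t + 3)*(t^4 - 4*t^3 - 9*t^2 + 36*t) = (t + 3)^2*(t^3 - 7*t^2 + 12*t) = t*(t + 3)^2*(t^2 - 7*t + 12) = t*(t - 4)*(t + 3)^2*(t - 3)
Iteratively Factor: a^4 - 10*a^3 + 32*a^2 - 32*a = (a - 2)*(a^3 - 8*a^2 + 16*a) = (a - 4)*(a - 2)*(a^2 - 4*a) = a*(a - 4)*(a - 2)*(a - 4)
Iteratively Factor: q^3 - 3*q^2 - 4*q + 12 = (q + 2)*(q^2 - 5*q + 6) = (q - 3)*(q + 2)*(q - 2)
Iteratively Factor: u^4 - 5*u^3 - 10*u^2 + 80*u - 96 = (u - 4)*(u^3 - u^2 - 14*u + 24) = (u - 4)*(u - 3)*(u^2 + 2*u - 8) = (u - 4)*(u - 3)*(u + 4)*(u - 2)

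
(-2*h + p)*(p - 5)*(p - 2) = -2*h*p^2 + 14*h*p - 20*h + p^3 - 7*p^2 + 10*p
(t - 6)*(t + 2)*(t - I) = t^3 - 4*t^2 - I*t^2 - 12*t + 4*I*t + 12*I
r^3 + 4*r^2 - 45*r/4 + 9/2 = (r - 3/2)*(r - 1/2)*(r + 6)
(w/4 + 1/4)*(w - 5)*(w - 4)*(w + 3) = w^4/4 - 5*w^3/4 - 13*w^2/4 + 53*w/4 + 15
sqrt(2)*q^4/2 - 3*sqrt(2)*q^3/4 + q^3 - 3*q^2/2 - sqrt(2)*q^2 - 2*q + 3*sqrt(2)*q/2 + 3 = (q - 3/2)*(q - sqrt(2))*(q + sqrt(2))*(sqrt(2)*q/2 + 1)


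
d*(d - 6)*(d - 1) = d^3 - 7*d^2 + 6*d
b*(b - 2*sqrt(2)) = b^2 - 2*sqrt(2)*b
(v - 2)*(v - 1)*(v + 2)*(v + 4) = v^4 + 3*v^3 - 8*v^2 - 12*v + 16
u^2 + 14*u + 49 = (u + 7)^2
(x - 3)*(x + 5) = x^2 + 2*x - 15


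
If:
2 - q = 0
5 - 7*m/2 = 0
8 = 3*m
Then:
No Solution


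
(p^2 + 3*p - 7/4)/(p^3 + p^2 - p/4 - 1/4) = (2*p + 7)/(2*p^2 + 3*p + 1)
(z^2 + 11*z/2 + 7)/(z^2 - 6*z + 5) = (z^2 + 11*z/2 + 7)/(z^2 - 6*z + 5)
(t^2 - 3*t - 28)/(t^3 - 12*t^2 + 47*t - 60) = (t^2 - 3*t - 28)/(t^3 - 12*t^2 + 47*t - 60)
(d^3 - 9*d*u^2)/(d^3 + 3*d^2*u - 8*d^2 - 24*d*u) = (d - 3*u)/(d - 8)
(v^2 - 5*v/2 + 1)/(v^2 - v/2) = (v - 2)/v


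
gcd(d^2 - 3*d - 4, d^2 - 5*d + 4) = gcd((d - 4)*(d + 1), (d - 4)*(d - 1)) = d - 4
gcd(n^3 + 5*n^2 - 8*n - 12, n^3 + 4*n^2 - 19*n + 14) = n - 2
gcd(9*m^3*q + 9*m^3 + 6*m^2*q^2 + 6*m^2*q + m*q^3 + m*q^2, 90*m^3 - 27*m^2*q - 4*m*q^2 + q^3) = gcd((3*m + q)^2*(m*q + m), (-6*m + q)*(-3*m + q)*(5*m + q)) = 1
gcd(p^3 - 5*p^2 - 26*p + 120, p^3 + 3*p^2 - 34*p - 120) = p^2 - p - 30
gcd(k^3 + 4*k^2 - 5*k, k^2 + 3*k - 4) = k - 1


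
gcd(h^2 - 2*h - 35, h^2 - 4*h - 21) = h - 7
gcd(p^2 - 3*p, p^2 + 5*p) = p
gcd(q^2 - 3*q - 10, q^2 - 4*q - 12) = q + 2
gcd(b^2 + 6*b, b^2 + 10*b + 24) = b + 6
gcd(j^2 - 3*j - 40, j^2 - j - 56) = j - 8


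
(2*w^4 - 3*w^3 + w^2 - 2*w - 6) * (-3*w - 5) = -6*w^5 - w^4 + 12*w^3 + w^2 + 28*w + 30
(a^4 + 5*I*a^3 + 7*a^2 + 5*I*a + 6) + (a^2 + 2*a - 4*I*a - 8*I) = a^4 + 5*I*a^3 + 8*a^2 + 2*a + I*a + 6 - 8*I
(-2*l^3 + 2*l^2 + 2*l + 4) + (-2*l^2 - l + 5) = -2*l^3 + l + 9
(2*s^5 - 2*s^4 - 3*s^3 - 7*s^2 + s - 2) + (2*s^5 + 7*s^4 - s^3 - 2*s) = 4*s^5 + 5*s^4 - 4*s^3 - 7*s^2 - s - 2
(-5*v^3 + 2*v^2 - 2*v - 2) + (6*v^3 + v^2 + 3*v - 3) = v^3 + 3*v^2 + v - 5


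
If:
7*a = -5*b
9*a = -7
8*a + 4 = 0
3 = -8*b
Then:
No Solution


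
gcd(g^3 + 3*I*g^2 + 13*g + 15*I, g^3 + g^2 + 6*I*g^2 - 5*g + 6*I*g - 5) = g^2 + 6*I*g - 5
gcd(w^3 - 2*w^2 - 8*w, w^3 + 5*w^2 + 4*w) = w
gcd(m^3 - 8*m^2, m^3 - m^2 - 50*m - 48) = m - 8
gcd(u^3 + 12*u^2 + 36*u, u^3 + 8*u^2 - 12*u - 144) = u^2 + 12*u + 36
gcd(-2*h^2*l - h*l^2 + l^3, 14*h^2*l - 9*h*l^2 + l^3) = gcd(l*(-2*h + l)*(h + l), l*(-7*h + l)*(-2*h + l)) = 2*h*l - l^2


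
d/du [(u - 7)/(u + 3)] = 10/(u + 3)^2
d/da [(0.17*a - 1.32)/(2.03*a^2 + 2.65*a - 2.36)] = (-0.3451*a^2 + 5.3592*a + 3.0968)/(4.1209*a^4 + 10.759*a^3 - 2.5591*a^2 - 12.508*a + 5.5696)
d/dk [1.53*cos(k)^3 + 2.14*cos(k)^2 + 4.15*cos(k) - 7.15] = (4.59*sin(k)^2 - 4.28*cos(k) - 8.74)*sin(k)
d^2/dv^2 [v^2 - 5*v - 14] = 2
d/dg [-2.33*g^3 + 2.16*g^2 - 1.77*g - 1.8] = -6.99*g^2 + 4.32*g - 1.77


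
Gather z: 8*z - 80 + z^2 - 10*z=z^2 - 2*z - 80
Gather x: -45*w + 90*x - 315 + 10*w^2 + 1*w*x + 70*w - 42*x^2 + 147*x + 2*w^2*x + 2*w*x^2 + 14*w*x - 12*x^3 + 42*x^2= 10*w^2 + 2*w*x^2 + 25*w - 12*x^3 + x*(2*w^2 + 15*w + 237) - 315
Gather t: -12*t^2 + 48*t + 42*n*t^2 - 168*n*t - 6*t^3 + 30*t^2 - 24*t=-6*t^3 + t^2*(42*n + 18) + t*(24 - 168*n)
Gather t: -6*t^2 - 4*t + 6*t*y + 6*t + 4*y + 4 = -6*t^2 + t*(6*y + 2) + 4*y + 4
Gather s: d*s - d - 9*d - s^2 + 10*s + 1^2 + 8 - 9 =-10*d - s^2 + s*(d + 10)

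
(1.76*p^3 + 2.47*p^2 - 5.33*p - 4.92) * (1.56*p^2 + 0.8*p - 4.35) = 2.7456*p^5 + 5.2612*p^4 - 13.9948*p^3 - 22.6837*p^2 + 19.2495*p + 21.402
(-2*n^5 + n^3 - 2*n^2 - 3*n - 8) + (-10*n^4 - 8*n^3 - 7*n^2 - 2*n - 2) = -2*n^5 - 10*n^4 - 7*n^3 - 9*n^2 - 5*n - 10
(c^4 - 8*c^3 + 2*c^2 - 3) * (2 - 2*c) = -2*c^5 + 18*c^4 - 20*c^3 + 4*c^2 + 6*c - 6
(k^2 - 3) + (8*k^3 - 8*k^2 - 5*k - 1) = 8*k^3 - 7*k^2 - 5*k - 4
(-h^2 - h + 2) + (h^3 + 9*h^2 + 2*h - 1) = h^3 + 8*h^2 + h + 1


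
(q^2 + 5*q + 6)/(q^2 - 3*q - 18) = (q + 2)/(q - 6)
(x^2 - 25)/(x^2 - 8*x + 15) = (x + 5)/(x - 3)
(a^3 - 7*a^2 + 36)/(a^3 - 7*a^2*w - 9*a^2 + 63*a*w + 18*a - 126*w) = (-a - 2)/(-a + 7*w)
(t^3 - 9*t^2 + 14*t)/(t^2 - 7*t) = t - 2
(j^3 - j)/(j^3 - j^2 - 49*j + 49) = j*(j + 1)/(j^2 - 49)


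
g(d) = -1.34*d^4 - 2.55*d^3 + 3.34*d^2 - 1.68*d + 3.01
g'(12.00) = -10285.20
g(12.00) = -31728.83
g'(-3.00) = 54.15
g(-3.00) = -1.58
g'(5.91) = -1335.84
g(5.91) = -2051.41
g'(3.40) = -278.07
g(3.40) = -243.39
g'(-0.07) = -2.18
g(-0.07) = 3.14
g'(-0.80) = -9.18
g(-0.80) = 7.25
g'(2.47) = -112.62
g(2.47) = -69.07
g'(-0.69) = -8.17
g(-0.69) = 6.29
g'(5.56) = -1122.30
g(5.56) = -1621.94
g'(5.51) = -1093.77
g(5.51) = -1566.54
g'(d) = -5.36*d^3 - 7.65*d^2 + 6.68*d - 1.68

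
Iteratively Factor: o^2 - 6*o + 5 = (o - 5)*(o - 1)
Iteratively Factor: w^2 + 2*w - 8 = (w + 4)*(w - 2)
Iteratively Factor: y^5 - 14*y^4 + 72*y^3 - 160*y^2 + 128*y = (y - 2)*(y^4 - 12*y^3 + 48*y^2 - 64*y) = (y - 4)*(y - 2)*(y^3 - 8*y^2 + 16*y) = y*(y - 4)*(y - 2)*(y^2 - 8*y + 16) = y*(y - 4)^2*(y - 2)*(y - 4)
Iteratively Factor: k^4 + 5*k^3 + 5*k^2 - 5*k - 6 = (k + 1)*(k^3 + 4*k^2 + k - 6) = (k + 1)*(k + 3)*(k^2 + k - 2) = (k - 1)*(k + 1)*(k + 3)*(k + 2)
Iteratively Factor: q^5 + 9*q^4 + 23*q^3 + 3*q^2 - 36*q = (q)*(q^4 + 9*q^3 + 23*q^2 + 3*q - 36) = q*(q + 3)*(q^3 + 6*q^2 + 5*q - 12) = q*(q - 1)*(q + 3)*(q^2 + 7*q + 12) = q*(q - 1)*(q + 3)*(q + 4)*(q + 3)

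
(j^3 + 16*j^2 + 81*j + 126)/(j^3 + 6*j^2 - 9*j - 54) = (j + 7)/(j - 3)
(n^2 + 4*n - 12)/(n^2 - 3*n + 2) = (n + 6)/(n - 1)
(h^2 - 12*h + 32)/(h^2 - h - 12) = (h - 8)/(h + 3)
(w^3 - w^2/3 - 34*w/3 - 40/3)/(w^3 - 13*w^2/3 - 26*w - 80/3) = (w - 4)/(w - 8)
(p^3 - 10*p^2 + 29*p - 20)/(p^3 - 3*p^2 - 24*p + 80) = (p^2 - 6*p + 5)/(p^2 + p - 20)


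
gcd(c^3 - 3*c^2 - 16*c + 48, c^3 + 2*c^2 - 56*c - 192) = c + 4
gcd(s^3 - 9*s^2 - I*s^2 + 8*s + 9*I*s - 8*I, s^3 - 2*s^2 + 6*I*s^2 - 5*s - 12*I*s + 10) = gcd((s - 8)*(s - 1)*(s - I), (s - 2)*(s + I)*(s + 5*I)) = 1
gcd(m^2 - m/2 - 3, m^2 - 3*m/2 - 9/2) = m + 3/2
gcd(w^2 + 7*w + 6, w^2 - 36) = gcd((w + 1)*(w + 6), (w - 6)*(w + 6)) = w + 6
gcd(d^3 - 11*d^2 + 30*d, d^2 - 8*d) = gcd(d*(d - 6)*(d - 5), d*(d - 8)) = d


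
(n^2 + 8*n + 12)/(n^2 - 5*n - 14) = (n + 6)/(n - 7)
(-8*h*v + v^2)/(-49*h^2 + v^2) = v*(8*h - v)/(49*h^2 - v^2)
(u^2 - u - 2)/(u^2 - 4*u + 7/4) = 4*(u^2 - u - 2)/(4*u^2 - 16*u + 7)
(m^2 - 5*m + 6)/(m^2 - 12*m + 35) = (m^2 - 5*m + 6)/(m^2 - 12*m + 35)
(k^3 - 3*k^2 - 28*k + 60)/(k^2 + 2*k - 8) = (k^2 - k - 30)/(k + 4)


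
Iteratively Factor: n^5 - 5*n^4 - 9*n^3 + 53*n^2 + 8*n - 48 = (n + 1)*(n^4 - 6*n^3 - 3*n^2 + 56*n - 48) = (n + 1)*(n + 3)*(n^3 - 9*n^2 + 24*n - 16) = (n - 4)*(n + 1)*(n + 3)*(n^2 - 5*n + 4) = (n - 4)*(n - 1)*(n + 1)*(n + 3)*(n - 4)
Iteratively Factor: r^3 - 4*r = (r)*(r^2 - 4) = r*(r - 2)*(r + 2)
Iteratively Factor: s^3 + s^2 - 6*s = (s - 2)*(s^2 + 3*s) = s*(s - 2)*(s + 3)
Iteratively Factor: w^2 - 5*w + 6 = (w - 2)*(w - 3)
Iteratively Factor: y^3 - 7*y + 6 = (y - 1)*(y^2 + y - 6) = (y - 2)*(y - 1)*(y + 3)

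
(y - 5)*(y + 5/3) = y^2 - 10*y/3 - 25/3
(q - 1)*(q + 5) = q^2 + 4*q - 5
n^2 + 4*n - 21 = (n - 3)*(n + 7)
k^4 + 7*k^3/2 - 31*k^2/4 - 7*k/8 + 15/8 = (k - 3/2)*(k - 1/2)*(k + 1/2)*(k + 5)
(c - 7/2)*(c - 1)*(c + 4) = c^3 - c^2/2 - 29*c/2 + 14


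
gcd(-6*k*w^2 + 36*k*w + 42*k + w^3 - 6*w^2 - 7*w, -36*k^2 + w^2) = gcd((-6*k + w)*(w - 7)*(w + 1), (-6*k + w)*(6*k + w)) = -6*k + w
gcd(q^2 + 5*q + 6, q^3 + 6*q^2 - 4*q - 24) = q + 2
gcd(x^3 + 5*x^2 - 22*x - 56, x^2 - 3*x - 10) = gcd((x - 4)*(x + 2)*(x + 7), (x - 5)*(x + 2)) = x + 2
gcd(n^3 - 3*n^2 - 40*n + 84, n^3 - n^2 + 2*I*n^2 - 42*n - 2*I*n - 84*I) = n^2 - n - 42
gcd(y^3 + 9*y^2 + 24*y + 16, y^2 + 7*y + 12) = y + 4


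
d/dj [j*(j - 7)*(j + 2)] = 3*j^2 - 10*j - 14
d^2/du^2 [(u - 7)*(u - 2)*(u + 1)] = 6*u - 16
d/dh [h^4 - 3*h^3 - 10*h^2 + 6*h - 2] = 4*h^3 - 9*h^2 - 20*h + 6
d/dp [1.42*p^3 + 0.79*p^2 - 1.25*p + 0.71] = 4.26*p^2 + 1.58*p - 1.25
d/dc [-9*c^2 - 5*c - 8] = -18*c - 5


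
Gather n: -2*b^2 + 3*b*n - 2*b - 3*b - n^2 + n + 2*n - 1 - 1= -2*b^2 - 5*b - n^2 + n*(3*b + 3) - 2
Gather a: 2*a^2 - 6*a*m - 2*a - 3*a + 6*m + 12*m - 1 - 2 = 2*a^2 + a*(-6*m - 5) + 18*m - 3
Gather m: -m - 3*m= -4*m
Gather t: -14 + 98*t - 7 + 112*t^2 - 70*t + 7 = 112*t^2 + 28*t - 14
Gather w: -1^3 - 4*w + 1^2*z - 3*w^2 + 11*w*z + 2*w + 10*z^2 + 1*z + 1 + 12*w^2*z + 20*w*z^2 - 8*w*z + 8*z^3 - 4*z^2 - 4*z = w^2*(12*z - 3) + w*(20*z^2 + 3*z - 2) + 8*z^3 + 6*z^2 - 2*z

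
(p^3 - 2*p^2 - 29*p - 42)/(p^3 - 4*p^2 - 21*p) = (p + 2)/p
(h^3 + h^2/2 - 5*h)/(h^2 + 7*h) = (h^2 + h/2 - 5)/(h + 7)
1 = 1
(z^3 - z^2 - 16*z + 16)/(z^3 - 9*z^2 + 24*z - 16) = (z + 4)/(z - 4)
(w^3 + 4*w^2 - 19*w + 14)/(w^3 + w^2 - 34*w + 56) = (w - 1)/(w - 4)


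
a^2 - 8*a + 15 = (a - 5)*(a - 3)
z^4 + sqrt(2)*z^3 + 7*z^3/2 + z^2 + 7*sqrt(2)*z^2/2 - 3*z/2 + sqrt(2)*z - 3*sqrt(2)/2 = (z - 1/2)*(z + 1)*(z + 3)*(z + sqrt(2))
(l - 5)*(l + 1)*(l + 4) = l^3 - 21*l - 20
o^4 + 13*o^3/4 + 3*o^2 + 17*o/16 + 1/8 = (o + 1/4)*(o + 1/2)^2*(o + 2)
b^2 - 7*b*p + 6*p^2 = (b - 6*p)*(b - p)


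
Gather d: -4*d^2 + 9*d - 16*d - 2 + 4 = -4*d^2 - 7*d + 2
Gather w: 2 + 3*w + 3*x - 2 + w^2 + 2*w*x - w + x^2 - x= w^2 + w*(2*x + 2) + x^2 + 2*x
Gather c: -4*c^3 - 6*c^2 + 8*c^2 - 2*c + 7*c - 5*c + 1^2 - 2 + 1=-4*c^3 + 2*c^2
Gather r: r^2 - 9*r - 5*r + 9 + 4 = r^2 - 14*r + 13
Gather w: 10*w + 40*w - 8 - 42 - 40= 50*w - 90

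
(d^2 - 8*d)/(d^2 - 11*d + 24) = d/(d - 3)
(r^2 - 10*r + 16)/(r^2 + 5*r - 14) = (r - 8)/(r + 7)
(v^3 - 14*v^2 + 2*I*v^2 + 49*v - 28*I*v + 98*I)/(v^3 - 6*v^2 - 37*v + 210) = (v^2 + v*(-7 + 2*I) - 14*I)/(v^2 + v - 30)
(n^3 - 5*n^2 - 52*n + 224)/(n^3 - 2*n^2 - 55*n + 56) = (n - 4)/(n - 1)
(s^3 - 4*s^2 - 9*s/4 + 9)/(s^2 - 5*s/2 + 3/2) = (s^2 - 5*s/2 - 6)/(s - 1)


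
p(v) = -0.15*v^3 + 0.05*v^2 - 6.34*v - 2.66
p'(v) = -0.45*v^2 + 0.1*v - 6.34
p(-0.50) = 0.54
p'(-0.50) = -6.50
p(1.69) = -13.96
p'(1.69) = -7.46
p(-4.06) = 33.94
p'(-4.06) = -14.16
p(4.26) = -40.36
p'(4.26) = -14.08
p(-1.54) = 7.77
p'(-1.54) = -7.56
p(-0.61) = 1.26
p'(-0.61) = -6.57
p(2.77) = -23.03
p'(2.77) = -9.52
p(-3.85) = 31.05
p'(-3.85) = -13.40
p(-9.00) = 167.80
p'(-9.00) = -43.69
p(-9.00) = 167.80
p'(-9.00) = -43.69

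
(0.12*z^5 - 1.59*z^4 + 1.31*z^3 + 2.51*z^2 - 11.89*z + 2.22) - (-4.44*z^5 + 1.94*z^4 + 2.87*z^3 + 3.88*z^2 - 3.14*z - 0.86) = 4.56*z^5 - 3.53*z^4 - 1.56*z^3 - 1.37*z^2 - 8.75*z + 3.08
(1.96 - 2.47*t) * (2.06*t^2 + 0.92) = -5.0882*t^3 + 4.0376*t^2 - 2.2724*t + 1.8032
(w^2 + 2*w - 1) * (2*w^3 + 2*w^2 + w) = 2*w^5 + 6*w^4 + 3*w^3 - w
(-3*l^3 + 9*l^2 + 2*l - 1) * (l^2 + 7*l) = -3*l^5 - 12*l^4 + 65*l^3 + 13*l^2 - 7*l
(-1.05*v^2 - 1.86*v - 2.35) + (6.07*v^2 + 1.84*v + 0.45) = 5.02*v^2 - 0.02*v - 1.9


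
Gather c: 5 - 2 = 3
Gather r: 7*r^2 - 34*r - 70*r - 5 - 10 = 7*r^2 - 104*r - 15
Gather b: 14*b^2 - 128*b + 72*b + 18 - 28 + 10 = 14*b^2 - 56*b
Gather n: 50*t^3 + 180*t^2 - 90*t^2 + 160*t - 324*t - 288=50*t^3 + 90*t^2 - 164*t - 288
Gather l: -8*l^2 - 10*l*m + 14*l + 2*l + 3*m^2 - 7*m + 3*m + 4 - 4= -8*l^2 + l*(16 - 10*m) + 3*m^2 - 4*m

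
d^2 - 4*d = d*(d - 4)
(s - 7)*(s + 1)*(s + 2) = s^3 - 4*s^2 - 19*s - 14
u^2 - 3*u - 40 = (u - 8)*(u + 5)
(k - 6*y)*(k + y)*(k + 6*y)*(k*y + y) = k^4*y + k^3*y^2 + k^3*y - 36*k^2*y^3 + k^2*y^2 - 36*k*y^4 - 36*k*y^3 - 36*y^4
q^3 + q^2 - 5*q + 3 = (q - 1)^2*(q + 3)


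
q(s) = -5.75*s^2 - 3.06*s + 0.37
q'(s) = -11.5*s - 3.06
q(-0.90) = -1.53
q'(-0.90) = 7.29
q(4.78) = -145.64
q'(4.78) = -58.03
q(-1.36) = -6.10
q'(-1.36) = 12.58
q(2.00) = -28.75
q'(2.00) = -26.06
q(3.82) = -95.23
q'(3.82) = -46.99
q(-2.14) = -19.41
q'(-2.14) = 21.55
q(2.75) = -51.53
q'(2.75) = -34.68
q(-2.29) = -22.78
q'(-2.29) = 23.28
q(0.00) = 0.37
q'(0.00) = -3.06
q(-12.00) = -790.91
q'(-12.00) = 134.94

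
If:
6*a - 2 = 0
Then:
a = 1/3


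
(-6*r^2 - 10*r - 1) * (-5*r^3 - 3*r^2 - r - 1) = 30*r^5 + 68*r^4 + 41*r^3 + 19*r^2 + 11*r + 1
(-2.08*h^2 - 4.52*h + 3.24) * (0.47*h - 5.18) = -0.9776*h^3 + 8.65*h^2 + 24.9364*h - 16.7832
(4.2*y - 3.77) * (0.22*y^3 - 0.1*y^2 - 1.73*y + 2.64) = 0.924*y^4 - 1.2494*y^3 - 6.889*y^2 + 17.6101*y - 9.9528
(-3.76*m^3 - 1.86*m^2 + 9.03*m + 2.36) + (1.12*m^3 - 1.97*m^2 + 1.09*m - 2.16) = -2.64*m^3 - 3.83*m^2 + 10.12*m + 0.2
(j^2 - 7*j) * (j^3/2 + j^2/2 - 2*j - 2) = j^5/2 - 3*j^4 - 11*j^3/2 + 12*j^2 + 14*j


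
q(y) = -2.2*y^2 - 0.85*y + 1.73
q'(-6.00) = 25.55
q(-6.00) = -72.37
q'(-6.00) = 25.55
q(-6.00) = -72.37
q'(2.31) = -11.01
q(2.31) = -11.97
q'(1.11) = -5.73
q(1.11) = -1.92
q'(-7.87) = 33.78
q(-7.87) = -127.84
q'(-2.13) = 8.52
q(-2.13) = -6.44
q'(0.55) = -3.27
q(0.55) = 0.60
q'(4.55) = -20.87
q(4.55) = -47.68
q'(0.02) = -0.94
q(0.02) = 1.71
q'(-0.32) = 0.56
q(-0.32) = 1.78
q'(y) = -4.4*y - 0.85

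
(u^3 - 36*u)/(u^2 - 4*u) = (u^2 - 36)/(u - 4)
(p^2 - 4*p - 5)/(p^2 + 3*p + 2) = (p - 5)/(p + 2)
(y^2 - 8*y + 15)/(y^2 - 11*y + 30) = (y - 3)/(y - 6)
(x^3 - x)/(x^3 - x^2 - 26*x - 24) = x*(x - 1)/(x^2 - 2*x - 24)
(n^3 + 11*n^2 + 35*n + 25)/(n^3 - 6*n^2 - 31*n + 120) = (n^2 + 6*n + 5)/(n^2 - 11*n + 24)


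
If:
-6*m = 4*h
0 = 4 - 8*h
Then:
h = 1/2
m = -1/3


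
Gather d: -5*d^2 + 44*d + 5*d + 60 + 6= -5*d^2 + 49*d + 66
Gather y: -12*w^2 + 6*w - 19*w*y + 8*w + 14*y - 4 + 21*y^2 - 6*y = -12*w^2 + 14*w + 21*y^2 + y*(8 - 19*w) - 4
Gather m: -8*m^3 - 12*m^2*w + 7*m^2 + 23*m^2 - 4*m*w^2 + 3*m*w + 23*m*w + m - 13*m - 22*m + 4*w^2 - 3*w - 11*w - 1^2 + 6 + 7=-8*m^3 + m^2*(30 - 12*w) + m*(-4*w^2 + 26*w - 34) + 4*w^2 - 14*w + 12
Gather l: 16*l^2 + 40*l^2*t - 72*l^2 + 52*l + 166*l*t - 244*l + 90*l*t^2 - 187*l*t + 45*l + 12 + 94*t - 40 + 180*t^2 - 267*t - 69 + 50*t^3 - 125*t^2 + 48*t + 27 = l^2*(40*t - 56) + l*(90*t^2 - 21*t - 147) + 50*t^3 + 55*t^2 - 125*t - 70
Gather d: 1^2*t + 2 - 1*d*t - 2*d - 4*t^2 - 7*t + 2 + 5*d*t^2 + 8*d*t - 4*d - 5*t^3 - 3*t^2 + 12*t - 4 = d*(5*t^2 + 7*t - 6) - 5*t^3 - 7*t^2 + 6*t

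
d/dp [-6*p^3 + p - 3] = 1 - 18*p^2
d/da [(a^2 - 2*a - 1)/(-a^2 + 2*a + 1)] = 0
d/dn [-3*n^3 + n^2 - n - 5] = -9*n^2 + 2*n - 1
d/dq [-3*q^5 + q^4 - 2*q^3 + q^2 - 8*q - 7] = -15*q^4 + 4*q^3 - 6*q^2 + 2*q - 8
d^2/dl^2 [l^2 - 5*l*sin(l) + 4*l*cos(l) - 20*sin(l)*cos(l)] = 5*l*sin(l) - 4*l*cos(l) - 8*sin(l) + 40*sin(2*l) - 10*cos(l) + 2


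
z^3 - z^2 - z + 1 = (z - 1)^2*(z + 1)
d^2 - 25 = (d - 5)*(d + 5)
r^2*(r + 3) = r^3 + 3*r^2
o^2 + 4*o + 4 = (o + 2)^2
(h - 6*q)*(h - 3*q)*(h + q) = h^3 - 8*h^2*q + 9*h*q^2 + 18*q^3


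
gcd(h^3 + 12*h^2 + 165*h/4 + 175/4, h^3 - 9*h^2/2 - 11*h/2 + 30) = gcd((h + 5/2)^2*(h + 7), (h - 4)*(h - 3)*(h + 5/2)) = h + 5/2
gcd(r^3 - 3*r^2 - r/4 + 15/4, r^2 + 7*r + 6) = r + 1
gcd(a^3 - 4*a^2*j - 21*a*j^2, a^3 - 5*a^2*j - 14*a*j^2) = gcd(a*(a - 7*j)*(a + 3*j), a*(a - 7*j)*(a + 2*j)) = a^2 - 7*a*j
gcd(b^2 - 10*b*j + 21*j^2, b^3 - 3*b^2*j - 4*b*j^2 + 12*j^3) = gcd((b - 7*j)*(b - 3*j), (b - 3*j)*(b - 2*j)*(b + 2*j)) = b - 3*j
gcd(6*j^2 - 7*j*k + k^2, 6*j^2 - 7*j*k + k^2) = 6*j^2 - 7*j*k + k^2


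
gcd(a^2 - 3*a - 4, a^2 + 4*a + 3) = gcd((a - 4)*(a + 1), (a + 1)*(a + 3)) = a + 1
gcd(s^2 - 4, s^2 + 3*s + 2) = s + 2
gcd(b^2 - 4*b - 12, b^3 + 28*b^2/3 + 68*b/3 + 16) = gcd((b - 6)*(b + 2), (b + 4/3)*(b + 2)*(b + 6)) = b + 2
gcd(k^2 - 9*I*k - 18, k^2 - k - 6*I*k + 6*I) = k - 6*I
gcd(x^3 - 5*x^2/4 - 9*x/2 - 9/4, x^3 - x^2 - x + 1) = x + 1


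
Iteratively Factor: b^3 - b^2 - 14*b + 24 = (b - 3)*(b^2 + 2*b - 8) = (b - 3)*(b + 4)*(b - 2)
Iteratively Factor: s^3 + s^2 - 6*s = (s - 2)*(s^2 + 3*s) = (s - 2)*(s + 3)*(s)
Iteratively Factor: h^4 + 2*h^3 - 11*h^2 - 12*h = (h)*(h^3 + 2*h^2 - 11*h - 12) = h*(h - 3)*(h^2 + 5*h + 4) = h*(h - 3)*(h + 4)*(h + 1)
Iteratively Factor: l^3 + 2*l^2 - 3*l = (l)*(l^2 + 2*l - 3) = l*(l - 1)*(l + 3)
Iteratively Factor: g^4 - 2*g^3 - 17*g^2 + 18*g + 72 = (g + 3)*(g^3 - 5*g^2 - 2*g + 24) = (g - 3)*(g + 3)*(g^2 - 2*g - 8) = (g - 3)*(g + 2)*(g + 3)*(g - 4)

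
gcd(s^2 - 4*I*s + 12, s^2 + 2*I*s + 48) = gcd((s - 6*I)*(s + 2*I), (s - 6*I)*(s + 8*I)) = s - 6*I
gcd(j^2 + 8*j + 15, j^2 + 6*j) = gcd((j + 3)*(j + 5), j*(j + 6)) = 1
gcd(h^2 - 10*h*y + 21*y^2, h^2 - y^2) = 1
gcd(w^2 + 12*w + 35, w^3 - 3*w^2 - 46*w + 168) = w + 7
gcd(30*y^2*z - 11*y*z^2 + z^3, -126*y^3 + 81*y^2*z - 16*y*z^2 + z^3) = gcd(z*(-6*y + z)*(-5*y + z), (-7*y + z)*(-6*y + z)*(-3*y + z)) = 6*y - z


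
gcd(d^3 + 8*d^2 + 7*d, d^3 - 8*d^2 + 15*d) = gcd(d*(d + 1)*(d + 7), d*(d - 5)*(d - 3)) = d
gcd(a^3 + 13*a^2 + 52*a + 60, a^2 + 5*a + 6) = a + 2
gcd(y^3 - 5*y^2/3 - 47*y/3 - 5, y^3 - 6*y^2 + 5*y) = y - 5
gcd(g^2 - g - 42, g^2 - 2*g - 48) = g + 6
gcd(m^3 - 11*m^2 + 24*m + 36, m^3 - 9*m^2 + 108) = m^2 - 12*m + 36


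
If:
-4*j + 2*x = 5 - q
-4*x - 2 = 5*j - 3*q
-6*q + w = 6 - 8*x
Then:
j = 10*x/7 - 13/7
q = 26*x/7 - 17/7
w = 100*x/7 - 60/7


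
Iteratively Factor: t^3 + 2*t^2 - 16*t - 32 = (t + 2)*(t^2 - 16) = (t + 2)*(t + 4)*(t - 4)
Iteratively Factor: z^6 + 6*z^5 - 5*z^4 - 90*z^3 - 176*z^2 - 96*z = (z)*(z^5 + 6*z^4 - 5*z^3 - 90*z^2 - 176*z - 96) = z*(z + 3)*(z^4 + 3*z^3 - 14*z^2 - 48*z - 32) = z*(z + 2)*(z + 3)*(z^3 + z^2 - 16*z - 16) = z*(z - 4)*(z + 2)*(z + 3)*(z^2 + 5*z + 4) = z*(z - 4)*(z + 1)*(z + 2)*(z + 3)*(z + 4)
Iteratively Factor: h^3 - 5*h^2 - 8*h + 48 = (h - 4)*(h^2 - h - 12) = (h - 4)^2*(h + 3)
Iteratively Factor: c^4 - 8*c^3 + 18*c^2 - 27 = (c - 3)*(c^3 - 5*c^2 + 3*c + 9) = (c - 3)^2*(c^2 - 2*c - 3) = (c - 3)^2*(c + 1)*(c - 3)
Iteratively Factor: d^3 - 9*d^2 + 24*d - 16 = (d - 4)*(d^2 - 5*d + 4) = (d - 4)*(d - 1)*(d - 4)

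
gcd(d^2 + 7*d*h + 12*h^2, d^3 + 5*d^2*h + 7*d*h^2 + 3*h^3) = d + 3*h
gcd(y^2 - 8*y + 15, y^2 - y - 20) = y - 5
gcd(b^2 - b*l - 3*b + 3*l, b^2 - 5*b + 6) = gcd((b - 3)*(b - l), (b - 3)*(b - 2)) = b - 3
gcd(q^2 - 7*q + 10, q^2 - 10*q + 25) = q - 5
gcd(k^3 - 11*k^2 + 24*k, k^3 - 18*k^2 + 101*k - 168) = k^2 - 11*k + 24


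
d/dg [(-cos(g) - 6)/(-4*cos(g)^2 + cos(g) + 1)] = (-4*sin(g)^2 + 48*cos(g) - 1)*sin(g)/(-4*cos(g)^2 + cos(g) + 1)^2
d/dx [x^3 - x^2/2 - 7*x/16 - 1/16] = 3*x^2 - x - 7/16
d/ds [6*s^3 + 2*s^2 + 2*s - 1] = 18*s^2 + 4*s + 2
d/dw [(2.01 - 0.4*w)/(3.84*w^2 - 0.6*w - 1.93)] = (1.536*w^2 - 15.4368*w + 1.978)/(14.7456*w^4 - 4.608*w^3 - 14.4624*w^2 + 2.316*w + 3.7249)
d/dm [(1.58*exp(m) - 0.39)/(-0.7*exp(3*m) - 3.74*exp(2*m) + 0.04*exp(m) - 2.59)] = (2.212*exp(3*m) + 5.0902*exp(2*m) - 2.9172*exp(m) - 4.0766)*exp(m)/(0.49*exp(6*m) + 5.236*exp(5*m) + 13.9316*exp(4*m) + 3.3268*exp(3*m) + 19.3748*exp(2*m) - 0.2072*exp(m) + 6.7081)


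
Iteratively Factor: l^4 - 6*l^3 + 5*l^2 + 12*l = (l - 3)*(l^3 - 3*l^2 - 4*l) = l*(l - 3)*(l^2 - 3*l - 4) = l*(l - 3)*(l + 1)*(l - 4)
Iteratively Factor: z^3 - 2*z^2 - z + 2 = (z + 1)*(z^2 - 3*z + 2) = (z - 1)*(z + 1)*(z - 2)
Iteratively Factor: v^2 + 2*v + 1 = (v + 1)*(v + 1)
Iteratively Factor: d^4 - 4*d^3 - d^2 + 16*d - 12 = (d + 2)*(d^3 - 6*d^2 + 11*d - 6) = (d - 1)*(d + 2)*(d^2 - 5*d + 6) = (d - 3)*(d - 1)*(d + 2)*(d - 2)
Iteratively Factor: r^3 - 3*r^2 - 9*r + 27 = (r - 3)*(r^2 - 9) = (r - 3)*(r + 3)*(r - 3)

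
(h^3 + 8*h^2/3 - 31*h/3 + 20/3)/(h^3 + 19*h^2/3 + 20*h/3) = (3*h^2 - 7*h + 4)/(h*(3*h + 4))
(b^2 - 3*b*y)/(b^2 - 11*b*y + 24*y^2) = b/(b - 8*y)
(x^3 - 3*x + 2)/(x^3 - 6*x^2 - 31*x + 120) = (x^3 - 3*x + 2)/(x^3 - 6*x^2 - 31*x + 120)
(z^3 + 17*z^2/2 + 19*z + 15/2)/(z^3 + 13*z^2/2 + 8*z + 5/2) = (z + 3)/(z + 1)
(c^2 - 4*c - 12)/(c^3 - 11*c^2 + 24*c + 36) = (c + 2)/(c^2 - 5*c - 6)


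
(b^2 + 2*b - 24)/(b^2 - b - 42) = (b - 4)/(b - 7)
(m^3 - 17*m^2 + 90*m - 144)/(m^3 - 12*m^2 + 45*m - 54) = (m - 8)/(m - 3)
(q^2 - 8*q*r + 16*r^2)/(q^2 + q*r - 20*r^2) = (q - 4*r)/(q + 5*r)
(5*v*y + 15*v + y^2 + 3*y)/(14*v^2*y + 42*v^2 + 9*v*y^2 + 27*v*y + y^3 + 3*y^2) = (5*v + y)/(14*v^2 + 9*v*y + y^2)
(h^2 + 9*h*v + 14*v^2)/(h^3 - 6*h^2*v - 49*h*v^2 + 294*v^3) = (h + 2*v)/(h^2 - 13*h*v + 42*v^2)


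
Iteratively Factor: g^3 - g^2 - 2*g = (g + 1)*(g^2 - 2*g) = g*(g + 1)*(g - 2)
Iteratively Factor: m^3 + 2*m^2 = (m)*(m^2 + 2*m) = m*(m + 2)*(m)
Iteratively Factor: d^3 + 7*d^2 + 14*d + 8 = (d + 2)*(d^2 + 5*d + 4) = (d + 2)*(d + 4)*(d + 1)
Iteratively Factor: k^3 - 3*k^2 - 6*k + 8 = (k + 2)*(k^2 - 5*k + 4) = (k - 1)*(k + 2)*(k - 4)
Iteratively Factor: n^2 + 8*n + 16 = (n + 4)*(n + 4)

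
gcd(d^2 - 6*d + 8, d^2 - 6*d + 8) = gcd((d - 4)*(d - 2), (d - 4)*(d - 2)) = d^2 - 6*d + 8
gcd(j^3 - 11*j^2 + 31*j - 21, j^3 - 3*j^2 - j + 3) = j^2 - 4*j + 3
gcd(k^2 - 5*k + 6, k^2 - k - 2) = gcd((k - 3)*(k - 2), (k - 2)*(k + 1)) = k - 2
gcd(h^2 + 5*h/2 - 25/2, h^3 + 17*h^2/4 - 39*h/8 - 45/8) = h + 5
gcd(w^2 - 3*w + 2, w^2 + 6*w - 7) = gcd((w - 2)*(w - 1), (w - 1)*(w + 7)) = w - 1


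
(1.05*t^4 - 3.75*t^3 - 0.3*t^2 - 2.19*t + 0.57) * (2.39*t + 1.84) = 2.5095*t^5 - 7.0305*t^4 - 7.617*t^3 - 5.7861*t^2 - 2.6673*t + 1.0488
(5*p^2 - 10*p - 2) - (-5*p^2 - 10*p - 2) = 10*p^2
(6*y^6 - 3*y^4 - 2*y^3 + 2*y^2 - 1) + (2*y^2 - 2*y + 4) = 6*y^6 - 3*y^4 - 2*y^3 + 4*y^2 - 2*y + 3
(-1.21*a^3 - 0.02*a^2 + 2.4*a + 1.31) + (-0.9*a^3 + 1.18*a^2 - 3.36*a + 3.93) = -2.11*a^3 + 1.16*a^2 - 0.96*a + 5.24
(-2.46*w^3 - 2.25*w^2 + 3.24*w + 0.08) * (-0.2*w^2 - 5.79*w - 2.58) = 0.492*w^5 + 14.6934*w^4 + 18.7263*w^3 - 12.9706*w^2 - 8.8224*w - 0.2064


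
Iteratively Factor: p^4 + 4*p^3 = (p)*(p^3 + 4*p^2) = p*(p + 4)*(p^2) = p^2*(p + 4)*(p)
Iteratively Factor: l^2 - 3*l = (l)*(l - 3)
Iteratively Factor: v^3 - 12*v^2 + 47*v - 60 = (v - 3)*(v^2 - 9*v + 20) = (v - 4)*(v - 3)*(v - 5)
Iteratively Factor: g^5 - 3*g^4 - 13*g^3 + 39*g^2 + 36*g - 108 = (g - 3)*(g^4 - 13*g^2 + 36) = (g - 3)^2*(g^3 + 3*g^2 - 4*g - 12) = (g - 3)^2*(g + 3)*(g^2 - 4) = (g - 3)^2*(g - 2)*(g + 3)*(g + 2)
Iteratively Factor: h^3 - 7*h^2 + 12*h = (h - 3)*(h^2 - 4*h) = h*(h - 3)*(h - 4)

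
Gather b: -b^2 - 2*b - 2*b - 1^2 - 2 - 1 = -b^2 - 4*b - 4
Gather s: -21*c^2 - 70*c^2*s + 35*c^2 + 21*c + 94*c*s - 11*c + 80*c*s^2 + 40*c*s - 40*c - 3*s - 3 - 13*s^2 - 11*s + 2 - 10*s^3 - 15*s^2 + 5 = 14*c^2 - 30*c - 10*s^3 + s^2*(80*c - 28) + s*(-70*c^2 + 134*c - 14) + 4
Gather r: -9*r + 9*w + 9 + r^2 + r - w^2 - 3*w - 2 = r^2 - 8*r - w^2 + 6*w + 7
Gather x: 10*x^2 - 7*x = 10*x^2 - 7*x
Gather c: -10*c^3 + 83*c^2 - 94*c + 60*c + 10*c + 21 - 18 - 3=-10*c^3 + 83*c^2 - 24*c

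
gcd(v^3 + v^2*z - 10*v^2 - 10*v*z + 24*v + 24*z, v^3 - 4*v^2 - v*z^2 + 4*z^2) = v^2 + v*z - 4*v - 4*z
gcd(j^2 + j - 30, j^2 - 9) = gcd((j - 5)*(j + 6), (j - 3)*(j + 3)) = 1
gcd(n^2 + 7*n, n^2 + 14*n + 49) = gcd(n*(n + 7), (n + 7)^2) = n + 7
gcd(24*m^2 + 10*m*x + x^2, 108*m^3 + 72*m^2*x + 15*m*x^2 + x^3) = 6*m + x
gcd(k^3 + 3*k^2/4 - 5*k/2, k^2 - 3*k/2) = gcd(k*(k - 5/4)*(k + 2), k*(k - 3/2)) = k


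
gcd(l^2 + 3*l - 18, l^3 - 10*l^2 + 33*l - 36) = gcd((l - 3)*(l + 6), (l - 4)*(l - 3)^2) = l - 3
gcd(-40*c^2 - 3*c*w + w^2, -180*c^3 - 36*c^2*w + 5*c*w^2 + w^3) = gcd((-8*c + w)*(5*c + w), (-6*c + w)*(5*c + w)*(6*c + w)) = 5*c + w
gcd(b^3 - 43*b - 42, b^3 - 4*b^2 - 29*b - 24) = b + 1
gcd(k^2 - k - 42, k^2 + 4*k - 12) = k + 6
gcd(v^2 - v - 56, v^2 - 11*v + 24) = v - 8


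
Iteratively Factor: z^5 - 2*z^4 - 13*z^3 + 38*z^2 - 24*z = (z - 1)*(z^4 - z^3 - 14*z^2 + 24*z) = (z - 1)*(z + 4)*(z^3 - 5*z^2 + 6*z) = (z - 2)*(z - 1)*(z + 4)*(z^2 - 3*z) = z*(z - 2)*(z - 1)*(z + 4)*(z - 3)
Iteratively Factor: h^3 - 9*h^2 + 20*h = (h - 4)*(h^2 - 5*h) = (h - 5)*(h - 4)*(h)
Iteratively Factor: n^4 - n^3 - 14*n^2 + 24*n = (n - 2)*(n^3 + n^2 - 12*n) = (n - 2)*(n + 4)*(n^2 - 3*n) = (n - 3)*(n - 2)*(n + 4)*(n)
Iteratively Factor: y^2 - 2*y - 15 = (y + 3)*(y - 5)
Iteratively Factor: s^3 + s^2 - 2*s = (s + 2)*(s^2 - s) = (s - 1)*(s + 2)*(s)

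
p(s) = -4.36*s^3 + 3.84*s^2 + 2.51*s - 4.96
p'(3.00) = -92.17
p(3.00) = -80.59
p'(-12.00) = -1973.17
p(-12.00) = 8051.96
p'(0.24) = 3.60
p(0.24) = -4.20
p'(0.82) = 0.01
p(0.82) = -2.72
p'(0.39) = 3.52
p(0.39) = -3.66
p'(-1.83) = -55.35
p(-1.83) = 30.03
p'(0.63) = 2.16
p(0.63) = -2.94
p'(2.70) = -72.11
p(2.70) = -56.01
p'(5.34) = -329.46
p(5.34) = -545.97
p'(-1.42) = -34.77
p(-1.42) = 11.70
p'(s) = -13.08*s^2 + 7.68*s + 2.51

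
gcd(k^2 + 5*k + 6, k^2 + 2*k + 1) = 1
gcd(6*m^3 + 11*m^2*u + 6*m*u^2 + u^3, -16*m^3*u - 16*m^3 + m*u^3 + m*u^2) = 1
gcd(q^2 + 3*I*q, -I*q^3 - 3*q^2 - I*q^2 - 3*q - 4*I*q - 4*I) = 1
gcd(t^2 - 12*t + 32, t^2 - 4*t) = t - 4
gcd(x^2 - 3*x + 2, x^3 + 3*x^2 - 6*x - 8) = x - 2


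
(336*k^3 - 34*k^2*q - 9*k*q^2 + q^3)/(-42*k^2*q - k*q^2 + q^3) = (-8*k + q)/q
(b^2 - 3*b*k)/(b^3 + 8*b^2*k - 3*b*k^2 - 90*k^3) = b/(b^2 + 11*b*k + 30*k^2)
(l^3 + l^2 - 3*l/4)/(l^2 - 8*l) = (l^2 + l - 3/4)/(l - 8)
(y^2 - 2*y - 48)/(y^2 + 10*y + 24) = (y - 8)/(y + 4)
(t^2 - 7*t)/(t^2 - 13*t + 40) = t*(t - 7)/(t^2 - 13*t + 40)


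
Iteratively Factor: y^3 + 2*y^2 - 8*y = (y)*(y^2 + 2*y - 8) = y*(y + 4)*(y - 2)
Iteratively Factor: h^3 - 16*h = (h + 4)*(h^2 - 4*h) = (h - 4)*(h + 4)*(h)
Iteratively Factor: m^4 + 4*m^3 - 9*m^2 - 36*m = (m + 4)*(m^3 - 9*m) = m*(m + 4)*(m^2 - 9) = m*(m - 3)*(m + 4)*(m + 3)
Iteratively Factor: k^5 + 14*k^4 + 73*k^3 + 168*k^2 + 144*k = (k + 3)*(k^4 + 11*k^3 + 40*k^2 + 48*k) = (k + 3)^2*(k^3 + 8*k^2 + 16*k) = k*(k + 3)^2*(k^2 + 8*k + 16) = k*(k + 3)^2*(k + 4)*(k + 4)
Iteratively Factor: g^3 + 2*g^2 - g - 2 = (g + 2)*(g^2 - 1) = (g - 1)*(g + 2)*(g + 1)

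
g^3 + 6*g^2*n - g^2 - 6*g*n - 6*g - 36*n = (g - 3)*(g + 2)*(g + 6*n)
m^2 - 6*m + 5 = (m - 5)*(m - 1)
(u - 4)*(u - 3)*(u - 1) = u^3 - 8*u^2 + 19*u - 12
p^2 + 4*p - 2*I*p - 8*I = (p + 4)*(p - 2*I)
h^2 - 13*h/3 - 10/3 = (h - 5)*(h + 2/3)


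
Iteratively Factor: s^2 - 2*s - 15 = (s + 3)*(s - 5)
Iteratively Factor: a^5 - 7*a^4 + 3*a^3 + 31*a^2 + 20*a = (a + 1)*(a^4 - 8*a^3 + 11*a^2 + 20*a) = a*(a + 1)*(a^3 - 8*a^2 + 11*a + 20) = a*(a - 5)*(a + 1)*(a^2 - 3*a - 4) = a*(a - 5)*(a + 1)^2*(a - 4)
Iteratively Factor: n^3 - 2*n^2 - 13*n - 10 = (n - 5)*(n^2 + 3*n + 2) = (n - 5)*(n + 1)*(n + 2)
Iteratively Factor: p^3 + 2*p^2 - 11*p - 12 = (p + 4)*(p^2 - 2*p - 3) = (p - 3)*(p + 4)*(p + 1)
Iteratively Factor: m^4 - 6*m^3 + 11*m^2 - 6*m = (m - 1)*(m^3 - 5*m^2 + 6*m) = (m - 2)*(m - 1)*(m^2 - 3*m) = (m - 3)*(m - 2)*(m - 1)*(m)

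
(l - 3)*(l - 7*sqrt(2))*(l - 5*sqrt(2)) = l^3 - 12*sqrt(2)*l^2 - 3*l^2 + 36*sqrt(2)*l + 70*l - 210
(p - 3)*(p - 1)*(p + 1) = p^3 - 3*p^2 - p + 3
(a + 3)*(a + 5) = a^2 + 8*a + 15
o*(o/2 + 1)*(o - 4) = o^3/2 - o^2 - 4*o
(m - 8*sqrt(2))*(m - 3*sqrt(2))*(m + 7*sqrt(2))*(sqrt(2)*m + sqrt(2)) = sqrt(2)*m^4 - 8*m^3 + sqrt(2)*m^3 - 106*sqrt(2)*m^2 - 8*m^2 - 106*sqrt(2)*m + 672*m + 672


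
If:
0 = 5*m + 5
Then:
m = -1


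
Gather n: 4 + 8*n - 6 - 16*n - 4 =-8*n - 6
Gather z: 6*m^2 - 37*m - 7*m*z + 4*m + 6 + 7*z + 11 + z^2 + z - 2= 6*m^2 - 33*m + z^2 + z*(8 - 7*m) + 15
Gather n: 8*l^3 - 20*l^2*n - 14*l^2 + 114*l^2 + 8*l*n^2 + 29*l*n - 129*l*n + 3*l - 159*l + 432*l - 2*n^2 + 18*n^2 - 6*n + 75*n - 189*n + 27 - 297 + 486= 8*l^3 + 100*l^2 + 276*l + n^2*(8*l + 16) + n*(-20*l^2 - 100*l - 120) + 216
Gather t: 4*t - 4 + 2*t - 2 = 6*t - 6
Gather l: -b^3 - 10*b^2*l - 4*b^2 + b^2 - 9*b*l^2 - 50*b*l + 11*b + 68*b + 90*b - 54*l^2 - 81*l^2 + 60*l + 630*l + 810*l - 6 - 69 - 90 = -b^3 - 3*b^2 + 169*b + l^2*(-9*b - 135) + l*(-10*b^2 - 50*b + 1500) - 165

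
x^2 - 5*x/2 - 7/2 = (x - 7/2)*(x + 1)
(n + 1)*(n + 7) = n^2 + 8*n + 7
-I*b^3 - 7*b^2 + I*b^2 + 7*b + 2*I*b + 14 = (b - 2)*(b - 7*I)*(-I*b - I)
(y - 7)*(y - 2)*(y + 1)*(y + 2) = y^4 - 6*y^3 - 11*y^2 + 24*y + 28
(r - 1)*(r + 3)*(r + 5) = r^3 + 7*r^2 + 7*r - 15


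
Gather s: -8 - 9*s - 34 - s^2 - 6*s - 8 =-s^2 - 15*s - 50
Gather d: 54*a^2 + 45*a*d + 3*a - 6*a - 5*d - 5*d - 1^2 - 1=54*a^2 - 3*a + d*(45*a - 10) - 2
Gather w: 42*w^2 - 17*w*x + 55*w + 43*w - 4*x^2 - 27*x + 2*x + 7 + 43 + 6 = 42*w^2 + w*(98 - 17*x) - 4*x^2 - 25*x + 56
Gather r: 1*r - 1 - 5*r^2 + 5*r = -5*r^2 + 6*r - 1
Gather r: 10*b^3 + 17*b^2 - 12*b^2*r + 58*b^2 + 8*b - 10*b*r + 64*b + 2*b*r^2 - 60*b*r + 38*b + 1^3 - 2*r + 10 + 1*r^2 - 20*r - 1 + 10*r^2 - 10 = 10*b^3 + 75*b^2 + 110*b + r^2*(2*b + 11) + r*(-12*b^2 - 70*b - 22)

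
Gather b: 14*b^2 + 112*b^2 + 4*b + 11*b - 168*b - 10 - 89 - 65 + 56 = 126*b^2 - 153*b - 108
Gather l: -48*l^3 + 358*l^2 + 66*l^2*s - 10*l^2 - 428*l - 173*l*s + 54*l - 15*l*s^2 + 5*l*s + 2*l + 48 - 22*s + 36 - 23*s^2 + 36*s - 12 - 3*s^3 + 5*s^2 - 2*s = -48*l^3 + l^2*(66*s + 348) + l*(-15*s^2 - 168*s - 372) - 3*s^3 - 18*s^2 + 12*s + 72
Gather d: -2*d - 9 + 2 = -2*d - 7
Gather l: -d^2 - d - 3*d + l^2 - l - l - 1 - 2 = -d^2 - 4*d + l^2 - 2*l - 3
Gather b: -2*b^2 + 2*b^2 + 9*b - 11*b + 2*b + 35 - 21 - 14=0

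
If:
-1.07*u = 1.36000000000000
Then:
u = -1.27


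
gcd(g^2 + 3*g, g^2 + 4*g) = g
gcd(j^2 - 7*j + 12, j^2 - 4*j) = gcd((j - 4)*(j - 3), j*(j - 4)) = j - 4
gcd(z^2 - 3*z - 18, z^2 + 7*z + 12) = z + 3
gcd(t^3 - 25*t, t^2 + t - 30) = t - 5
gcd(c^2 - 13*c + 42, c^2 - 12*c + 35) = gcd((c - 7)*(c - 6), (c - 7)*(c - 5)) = c - 7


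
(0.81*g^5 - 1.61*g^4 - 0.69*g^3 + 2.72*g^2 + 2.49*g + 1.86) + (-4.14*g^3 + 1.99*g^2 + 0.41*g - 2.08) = 0.81*g^5 - 1.61*g^4 - 4.83*g^3 + 4.71*g^2 + 2.9*g - 0.22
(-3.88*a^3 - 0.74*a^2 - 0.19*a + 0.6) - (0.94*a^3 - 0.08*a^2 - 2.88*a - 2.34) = -4.82*a^3 - 0.66*a^2 + 2.69*a + 2.94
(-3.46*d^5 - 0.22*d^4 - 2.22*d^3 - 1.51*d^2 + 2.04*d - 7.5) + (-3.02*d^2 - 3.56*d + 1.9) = -3.46*d^5 - 0.22*d^4 - 2.22*d^3 - 4.53*d^2 - 1.52*d - 5.6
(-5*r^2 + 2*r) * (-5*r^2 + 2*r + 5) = 25*r^4 - 20*r^3 - 21*r^2 + 10*r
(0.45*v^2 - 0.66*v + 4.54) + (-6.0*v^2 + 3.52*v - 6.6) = -5.55*v^2 + 2.86*v - 2.06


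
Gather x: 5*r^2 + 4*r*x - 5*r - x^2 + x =5*r^2 - 5*r - x^2 + x*(4*r + 1)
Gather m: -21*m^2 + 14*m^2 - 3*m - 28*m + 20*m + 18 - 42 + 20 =-7*m^2 - 11*m - 4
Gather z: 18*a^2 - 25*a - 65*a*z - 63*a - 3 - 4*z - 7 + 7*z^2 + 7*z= 18*a^2 - 88*a + 7*z^2 + z*(3 - 65*a) - 10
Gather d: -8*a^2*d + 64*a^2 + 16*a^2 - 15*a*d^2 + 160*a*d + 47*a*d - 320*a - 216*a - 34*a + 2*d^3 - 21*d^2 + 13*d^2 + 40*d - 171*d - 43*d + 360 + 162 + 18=80*a^2 - 570*a + 2*d^3 + d^2*(-15*a - 8) + d*(-8*a^2 + 207*a - 174) + 540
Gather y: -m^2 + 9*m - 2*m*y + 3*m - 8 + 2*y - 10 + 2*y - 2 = -m^2 + 12*m + y*(4 - 2*m) - 20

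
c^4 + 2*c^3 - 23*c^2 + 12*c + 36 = (c - 3)*(c - 2)*(c + 1)*(c + 6)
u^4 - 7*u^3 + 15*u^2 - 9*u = u*(u - 3)^2*(u - 1)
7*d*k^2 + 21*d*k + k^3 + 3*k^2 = k*(7*d + k)*(k + 3)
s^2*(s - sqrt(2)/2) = s^3 - sqrt(2)*s^2/2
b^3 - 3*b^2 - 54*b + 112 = (b - 8)*(b - 2)*(b + 7)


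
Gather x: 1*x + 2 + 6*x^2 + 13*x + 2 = 6*x^2 + 14*x + 4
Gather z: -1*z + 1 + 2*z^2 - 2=2*z^2 - z - 1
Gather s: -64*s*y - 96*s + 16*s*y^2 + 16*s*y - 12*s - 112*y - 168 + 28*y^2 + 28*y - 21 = s*(16*y^2 - 48*y - 108) + 28*y^2 - 84*y - 189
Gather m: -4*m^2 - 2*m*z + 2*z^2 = -4*m^2 - 2*m*z + 2*z^2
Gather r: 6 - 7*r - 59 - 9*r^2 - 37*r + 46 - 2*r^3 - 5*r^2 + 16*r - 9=-2*r^3 - 14*r^2 - 28*r - 16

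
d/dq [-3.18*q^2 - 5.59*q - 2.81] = -6.36*q - 5.59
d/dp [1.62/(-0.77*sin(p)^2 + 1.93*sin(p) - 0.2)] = (2.4948*sin(p) - 3.1266)*cos(p)/(0.77*sin(p)^2 - 1.93*sin(p) + 0.2)^2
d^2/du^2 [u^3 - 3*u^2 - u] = 6*u - 6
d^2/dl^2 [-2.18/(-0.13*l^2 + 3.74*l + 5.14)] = (0.073684*l^2 - 2.119832*l - 2.18*(0.26*l - 3.74)*(0.52*l - 7.48) - 2.913352)/(-0.13*l^2 + 3.74*l + 5.14)^3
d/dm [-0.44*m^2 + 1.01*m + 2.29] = 1.01 - 0.88*m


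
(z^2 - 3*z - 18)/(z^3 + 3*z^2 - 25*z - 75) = (z - 6)/(z^2 - 25)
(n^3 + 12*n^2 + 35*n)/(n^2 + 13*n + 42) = n*(n + 5)/(n + 6)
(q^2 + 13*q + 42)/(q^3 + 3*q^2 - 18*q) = (q + 7)/(q*(q - 3))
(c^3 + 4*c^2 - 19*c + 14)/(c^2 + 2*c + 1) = (c^3 + 4*c^2 - 19*c + 14)/(c^2 + 2*c + 1)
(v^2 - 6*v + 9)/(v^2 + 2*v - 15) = (v - 3)/(v + 5)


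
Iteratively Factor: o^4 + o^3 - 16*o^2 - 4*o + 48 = (o + 2)*(o^3 - o^2 - 14*o + 24) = (o - 3)*(o + 2)*(o^2 + 2*o - 8) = (o - 3)*(o - 2)*(o + 2)*(o + 4)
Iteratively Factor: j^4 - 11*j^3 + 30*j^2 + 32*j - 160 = (j - 4)*(j^3 - 7*j^2 + 2*j + 40) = (j - 4)^2*(j^2 - 3*j - 10) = (j - 4)^2*(j + 2)*(j - 5)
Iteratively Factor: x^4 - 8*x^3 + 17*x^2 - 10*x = (x - 5)*(x^3 - 3*x^2 + 2*x) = (x - 5)*(x - 2)*(x^2 - x) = x*(x - 5)*(x - 2)*(x - 1)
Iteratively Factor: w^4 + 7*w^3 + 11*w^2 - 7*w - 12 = (w + 1)*(w^3 + 6*w^2 + 5*w - 12) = (w + 1)*(w + 4)*(w^2 + 2*w - 3) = (w + 1)*(w + 3)*(w + 4)*(w - 1)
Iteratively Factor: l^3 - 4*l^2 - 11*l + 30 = (l - 2)*(l^2 - 2*l - 15) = (l - 2)*(l + 3)*(l - 5)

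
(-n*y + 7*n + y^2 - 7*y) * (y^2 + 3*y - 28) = -n*y^3 + 4*n*y^2 + 49*n*y - 196*n + y^4 - 4*y^3 - 49*y^2 + 196*y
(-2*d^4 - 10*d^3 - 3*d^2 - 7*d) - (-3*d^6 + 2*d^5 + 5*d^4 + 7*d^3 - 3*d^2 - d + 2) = 3*d^6 - 2*d^5 - 7*d^4 - 17*d^3 - 6*d - 2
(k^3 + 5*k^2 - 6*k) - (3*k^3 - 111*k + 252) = -2*k^3 + 5*k^2 + 105*k - 252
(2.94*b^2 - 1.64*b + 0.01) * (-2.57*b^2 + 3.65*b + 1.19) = -7.5558*b^4 + 14.9458*b^3 - 2.5131*b^2 - 1.9151*b + 0.0119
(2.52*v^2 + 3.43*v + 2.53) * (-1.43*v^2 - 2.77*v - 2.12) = -3.6036*v^4 - 11.8853*v^3 - 18.4614*v^2 - 14.2797*v - 5.3636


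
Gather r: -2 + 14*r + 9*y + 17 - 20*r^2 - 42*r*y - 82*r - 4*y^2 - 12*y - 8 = -20*r^2 + r*(-42*y - 68) - 4*y^2 - 3*y + 7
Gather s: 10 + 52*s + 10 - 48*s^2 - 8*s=-48*s^2 + 44*s + 20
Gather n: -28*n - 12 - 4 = -28*n - 16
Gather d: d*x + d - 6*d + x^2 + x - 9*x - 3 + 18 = d*(x - 5) + x^2 - 8*x + 15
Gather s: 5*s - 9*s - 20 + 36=16 - 4*s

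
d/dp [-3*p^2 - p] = -6*p - 1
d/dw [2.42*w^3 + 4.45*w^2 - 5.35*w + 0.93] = 7.26*w^2 + 8.9*w - 5.35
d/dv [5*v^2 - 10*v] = 10*v - 10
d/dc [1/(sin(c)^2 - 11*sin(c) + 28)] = (11 - 2*sin(c))*cos(c)/(sin(c)^2 - 11*sin(c) + 28)^2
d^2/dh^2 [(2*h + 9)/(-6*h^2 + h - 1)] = 2*(-(2*h + 9)*(12*h - 1)^2 + 4*(9*h + 13)*(6*h^2 - h + 1))/(6*h^2 - h + 1)^3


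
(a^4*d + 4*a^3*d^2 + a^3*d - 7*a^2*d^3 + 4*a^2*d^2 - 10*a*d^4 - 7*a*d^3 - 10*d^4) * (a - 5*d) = a^5*d - a^4*d^2 + a^4*d - 27*a^3*d^3 - a^3*d^2 + 25*a^2*d^4 - 27*a^2*d^3 + 50*a*d^5 + 25*a*d^4 + 50*d^5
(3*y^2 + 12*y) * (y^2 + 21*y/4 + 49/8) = 3*y^4 + 111*y^3/4 + 651*y^2/8 + 147*y/2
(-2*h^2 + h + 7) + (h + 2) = -2*h^2 + 2*h + 9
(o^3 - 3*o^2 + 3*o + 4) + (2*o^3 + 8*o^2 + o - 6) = 3*o^3 + 5*o^2 + 4*o - 2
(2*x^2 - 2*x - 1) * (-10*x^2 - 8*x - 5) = -20*x^4 + 4*x^3 + 16*x^2 + 18*x + 5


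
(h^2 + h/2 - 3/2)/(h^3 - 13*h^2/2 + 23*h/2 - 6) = (2*h + 3)/(2*h^2 - 11*h + 12)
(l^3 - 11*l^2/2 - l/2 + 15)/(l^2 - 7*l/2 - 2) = (-2*l^3 + 11*l^2 + l - 30)/(-2*l^2 + 7*l + 4)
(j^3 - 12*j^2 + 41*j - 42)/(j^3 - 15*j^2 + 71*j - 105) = (j - 2)/(j - 5)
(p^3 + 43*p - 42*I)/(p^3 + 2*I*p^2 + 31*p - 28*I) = (p - 6*I)/(p - 4*I)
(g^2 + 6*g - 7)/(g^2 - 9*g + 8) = (g + 7)/(g - 8)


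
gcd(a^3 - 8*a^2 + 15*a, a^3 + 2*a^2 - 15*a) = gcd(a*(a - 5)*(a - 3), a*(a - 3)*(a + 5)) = a^2 - 3*a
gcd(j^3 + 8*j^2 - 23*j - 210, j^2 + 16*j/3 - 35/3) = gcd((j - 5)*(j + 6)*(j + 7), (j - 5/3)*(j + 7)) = j + 7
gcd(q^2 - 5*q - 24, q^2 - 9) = q + 3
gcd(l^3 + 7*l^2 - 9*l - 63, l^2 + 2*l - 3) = l + 3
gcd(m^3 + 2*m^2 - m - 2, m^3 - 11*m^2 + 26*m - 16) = m - 1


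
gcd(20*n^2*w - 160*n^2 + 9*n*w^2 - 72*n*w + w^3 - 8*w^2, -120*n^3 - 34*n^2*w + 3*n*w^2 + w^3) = 20*n^2 + 9*n*w + w^2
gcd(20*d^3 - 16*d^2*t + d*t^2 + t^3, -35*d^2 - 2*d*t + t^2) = 5*d + t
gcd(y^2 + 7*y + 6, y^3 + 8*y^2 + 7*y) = y + 1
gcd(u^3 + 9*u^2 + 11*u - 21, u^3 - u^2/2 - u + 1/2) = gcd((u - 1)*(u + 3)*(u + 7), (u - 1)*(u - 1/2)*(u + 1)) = u - 1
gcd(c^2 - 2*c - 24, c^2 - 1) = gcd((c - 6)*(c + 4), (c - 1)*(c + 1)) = 1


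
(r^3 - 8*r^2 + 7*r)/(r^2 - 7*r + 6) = r*(r - 7)/(r - 6)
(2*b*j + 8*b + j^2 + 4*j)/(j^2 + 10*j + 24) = (2*b + j)/(j + 6)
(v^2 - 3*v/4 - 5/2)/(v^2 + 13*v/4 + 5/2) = (v - 2)/(v + 2)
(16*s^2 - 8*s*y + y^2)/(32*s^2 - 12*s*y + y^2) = (-4*s + y)/(-8*s + y)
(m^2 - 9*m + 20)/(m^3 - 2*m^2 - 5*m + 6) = (m^2 - 9*m + 20)/(m^3 - 2*m^2 - 5*m + 6)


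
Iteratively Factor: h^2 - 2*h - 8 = (h + 2)*(h - 4)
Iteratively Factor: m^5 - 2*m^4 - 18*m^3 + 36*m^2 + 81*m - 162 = (m + 3)*(m^4 - 5*m^3 - 3*m^2 + 45*m - 54) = (m + 3)^2*(m^3 - 8*m^2 + 21*m - 18) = (m - 3)*(m + 3)^2*(m^2 - 5*m + 6) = (m - 3)^2*(m + 3)^2*(m - 2)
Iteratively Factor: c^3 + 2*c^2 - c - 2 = (c + 1)*(c^2 + c - 2) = (c - 1)*(c + 1)*(c + 2)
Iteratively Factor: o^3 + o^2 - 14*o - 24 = (o + 3)*(o^2 - 2*o - 8) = (o - 4)*(o + 3)*(o + 2)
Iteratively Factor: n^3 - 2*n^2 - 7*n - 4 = (n + 1)*(n^2 - 3*n - 4) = (n + 1)^2*(n - 4)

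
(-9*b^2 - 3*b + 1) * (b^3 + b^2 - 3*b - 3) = -9*b^5 - 12*b^4 + 25*b^3 + 37*b^2 + 6*b - 3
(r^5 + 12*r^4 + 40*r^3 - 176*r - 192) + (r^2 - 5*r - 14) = r^5 + 12*r^4 + 40*r^3 + r^2 - 181*r - 206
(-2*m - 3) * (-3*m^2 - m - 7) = 6*m^3 + 11*m^2 + 17*m + 21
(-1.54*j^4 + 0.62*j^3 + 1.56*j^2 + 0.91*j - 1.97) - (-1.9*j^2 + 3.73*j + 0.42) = -1.54*j^4 + 0.62*j^3 + 3.46*j^2 - 2.82*j - 2.39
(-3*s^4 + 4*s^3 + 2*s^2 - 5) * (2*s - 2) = -6*s^5 + 14*s^4 - 4*s^3 - 4*s^2 - 10*s + 10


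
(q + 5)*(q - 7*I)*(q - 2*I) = q^3 + 5*q^2 - 9*I*q^2 - 14*q - 45*I*q - 70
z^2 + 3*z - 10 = (z - 2)*(z + 5)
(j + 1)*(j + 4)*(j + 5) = j^3 + 10*j^2 + 29*j + 20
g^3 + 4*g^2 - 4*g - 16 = (g - 2)*(g + 2)*(g + 4)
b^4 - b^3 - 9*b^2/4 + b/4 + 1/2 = (b - 2)*(b - 1/2)*(b + 1/2)*(b + 1)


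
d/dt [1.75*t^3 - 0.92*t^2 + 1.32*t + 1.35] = 5.25*t^2 - 1.84*t + 1.32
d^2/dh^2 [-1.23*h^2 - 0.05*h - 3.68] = -2.46000000000000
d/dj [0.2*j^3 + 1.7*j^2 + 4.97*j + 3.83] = 0.6*j^2 + 3.4*j + 4.97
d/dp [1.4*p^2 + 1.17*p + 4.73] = 2.8*p + 1.17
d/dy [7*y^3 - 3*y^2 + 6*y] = 21*y^2 - 6*y + 6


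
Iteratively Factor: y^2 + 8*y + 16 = (y + 4)*(y + 4)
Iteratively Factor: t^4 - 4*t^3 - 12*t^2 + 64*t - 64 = (t + 4)*(t^3 - 8*t^2 + 20*t - 16) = (t - 4)*(t + 4)*(t^2 - 4*t + 4) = (t - 4)*(t - 2)*(t + 4)*(t - 2)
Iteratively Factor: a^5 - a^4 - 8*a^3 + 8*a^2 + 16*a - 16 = (a - 2)*(a^4 + a^3 - 6*a^2 - 4*a + 8) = (a - 2)*(a + 2)*(a^3 - a^2 - 4*a + 4) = (a - 2)^2*(a + 2)*(a^2 + a - 2) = (a - 2)^2*(a - 1)*(a + 2)*(a + 2)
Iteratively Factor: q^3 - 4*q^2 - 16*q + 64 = (q - 4)*(q^2 - 16) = (q - 4)*(q + 4)*(q - 4)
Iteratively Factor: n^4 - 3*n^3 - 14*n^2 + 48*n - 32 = (n - 2)*(n^3 - n^2 - 16*n + 16) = (n - 4)*(n - 2)*(n^2 + 3*n - 4) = (n - 4)*(n - 2)*(n - 1)*(n + 4)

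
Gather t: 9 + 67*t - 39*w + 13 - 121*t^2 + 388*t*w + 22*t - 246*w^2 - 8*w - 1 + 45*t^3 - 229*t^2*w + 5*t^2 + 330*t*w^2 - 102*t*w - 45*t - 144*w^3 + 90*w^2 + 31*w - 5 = 45*t^3 + t^2*(-229*w - 116) + t*(330*w^2 + 286*w + 44) - 144*w^3 - 156*w^2 - 16*w + 16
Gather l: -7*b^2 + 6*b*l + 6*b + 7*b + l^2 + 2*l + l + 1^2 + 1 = -7*b^2 + 13*b + l^2 + l*(6*b + 3) + 2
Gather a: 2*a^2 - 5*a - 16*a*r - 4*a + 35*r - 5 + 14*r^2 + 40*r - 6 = 2*a^2 + a*(-16*r - 9) + 14*r^2 + 75*r - 11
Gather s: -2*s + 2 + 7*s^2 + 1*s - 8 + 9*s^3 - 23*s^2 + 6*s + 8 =9*s^3 - 16*s^2 + 5*s + 2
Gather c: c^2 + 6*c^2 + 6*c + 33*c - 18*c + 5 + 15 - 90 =7*c^2 + 21*c - 70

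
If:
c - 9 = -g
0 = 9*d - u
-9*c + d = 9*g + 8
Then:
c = 9 - g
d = 89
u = 801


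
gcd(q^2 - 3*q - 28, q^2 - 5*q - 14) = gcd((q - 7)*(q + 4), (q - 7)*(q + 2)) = q - 7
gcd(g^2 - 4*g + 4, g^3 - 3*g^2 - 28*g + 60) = g - 2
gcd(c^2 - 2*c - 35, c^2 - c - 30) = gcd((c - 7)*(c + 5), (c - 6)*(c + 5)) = c + 5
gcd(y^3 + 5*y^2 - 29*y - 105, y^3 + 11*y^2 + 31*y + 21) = y^2 + 10*y + 21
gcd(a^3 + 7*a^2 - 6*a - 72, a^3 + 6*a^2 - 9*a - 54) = a^2 + 3*a - 18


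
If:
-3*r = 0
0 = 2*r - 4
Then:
No Solution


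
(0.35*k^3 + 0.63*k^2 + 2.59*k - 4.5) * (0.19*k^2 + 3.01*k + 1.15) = 0.0665*k^5 + 1.1732*k^4 + 2.7909*k^3 + 7.6654*k^2 - 10.5665*k - 5.175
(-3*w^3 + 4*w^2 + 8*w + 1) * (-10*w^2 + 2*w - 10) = 30*w^5 - 46*w^4 - 42*w^3 - 34*w^2 - 78*w - 10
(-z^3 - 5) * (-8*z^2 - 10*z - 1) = 8*z^5 + 10*z^4 + z^3 + 40*z^2 + 50*z + 5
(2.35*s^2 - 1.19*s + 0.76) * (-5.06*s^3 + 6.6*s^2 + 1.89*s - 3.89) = -11.891*s^5 + 21.5314*s^4 - 7.2581*s^3 - 6.3746*s^2 + 6.0655*s - 2.9564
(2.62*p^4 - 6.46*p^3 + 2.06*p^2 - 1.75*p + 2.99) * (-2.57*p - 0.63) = -6.7334*p^5 + 14.9516*p^4 - 1.2244*p^3 + 3.1997*p^2 - 6.5818*p - 1.8837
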